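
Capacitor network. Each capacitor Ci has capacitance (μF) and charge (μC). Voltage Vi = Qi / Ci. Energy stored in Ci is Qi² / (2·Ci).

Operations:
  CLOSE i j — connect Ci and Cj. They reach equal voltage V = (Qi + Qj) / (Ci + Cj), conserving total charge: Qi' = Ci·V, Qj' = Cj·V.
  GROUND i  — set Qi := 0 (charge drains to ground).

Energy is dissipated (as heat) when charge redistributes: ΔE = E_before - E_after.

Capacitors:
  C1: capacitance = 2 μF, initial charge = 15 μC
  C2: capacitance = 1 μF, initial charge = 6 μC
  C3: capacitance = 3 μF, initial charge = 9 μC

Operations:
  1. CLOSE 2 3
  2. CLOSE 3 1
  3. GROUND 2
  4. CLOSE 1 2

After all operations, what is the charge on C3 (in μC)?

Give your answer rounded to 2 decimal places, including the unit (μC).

Initial: C1(2μF, Q=15μC, V=7.50V), C2(1μF, Q=6μC, V=6.00V), C3(3μF, Q=9μC, V=3.00V)
Op 1: CLOSE 2-3: Q_total=15.00, C_total=4.00, V=3.75; Q2=3.75, Q3=11.25; dissipated=3.375
Op 2: CLOSE 3-1: Q_total=26.25, C_total=5.00, V=5.25; Q3=15.75, Q1=10.50; dissipated=8.438
Op 3: GROUND 2: Q2=0; energy lost=7.031
Op 4: CLOSE 1-2: Q_total=10.50, C_total=3.00, V=3.50; Q1=7.00, Q2=3.50; dissipated=9.188
Final charges: Q1=7.00, Q2=3.50, Q3=15.75

Answer: 15.75 μC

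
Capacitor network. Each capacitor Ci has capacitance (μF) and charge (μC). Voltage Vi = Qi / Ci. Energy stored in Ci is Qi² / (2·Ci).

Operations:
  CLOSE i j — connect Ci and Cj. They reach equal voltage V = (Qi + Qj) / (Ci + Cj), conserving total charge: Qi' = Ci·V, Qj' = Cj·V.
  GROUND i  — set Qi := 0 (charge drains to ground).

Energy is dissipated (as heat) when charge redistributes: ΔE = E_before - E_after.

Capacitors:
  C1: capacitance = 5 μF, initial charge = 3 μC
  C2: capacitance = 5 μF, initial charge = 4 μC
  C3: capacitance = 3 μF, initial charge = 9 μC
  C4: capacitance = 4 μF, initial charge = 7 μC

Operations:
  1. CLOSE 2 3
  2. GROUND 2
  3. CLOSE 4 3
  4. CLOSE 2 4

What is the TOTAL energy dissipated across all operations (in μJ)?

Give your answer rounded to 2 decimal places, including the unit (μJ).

Initial: C1(5μF, Q=3μC, V=0.60V), C2(5μF, Q=4μC, V=0.80V), C3(3μF, Q=9μC, V=3.00V), C4(4μF, Q=7μC, V=1.75V)
Op 1: CLOSE 2-3: Q_total=13.00, C_total=8.00, V=1.62; Q2=8.12, Q3=4.88; dissipated=4.537
Op 2: GROUND 2: Q2=0; energy lost=6.602
Op 3: CLOSE 4-3: Q_total=11.88, C_total=7.00, V=1.70; Q4=6.79, Q3=5.09; dissipated=0.013
Op 4: CLOSE 2-4: Q_total=6.79, C_total=9.00, V=0.75; Q2=3.77, Q4=3.02; dissipated=3.198
Total dissipated: 14.350 μJ

Answer: 14.35 μJ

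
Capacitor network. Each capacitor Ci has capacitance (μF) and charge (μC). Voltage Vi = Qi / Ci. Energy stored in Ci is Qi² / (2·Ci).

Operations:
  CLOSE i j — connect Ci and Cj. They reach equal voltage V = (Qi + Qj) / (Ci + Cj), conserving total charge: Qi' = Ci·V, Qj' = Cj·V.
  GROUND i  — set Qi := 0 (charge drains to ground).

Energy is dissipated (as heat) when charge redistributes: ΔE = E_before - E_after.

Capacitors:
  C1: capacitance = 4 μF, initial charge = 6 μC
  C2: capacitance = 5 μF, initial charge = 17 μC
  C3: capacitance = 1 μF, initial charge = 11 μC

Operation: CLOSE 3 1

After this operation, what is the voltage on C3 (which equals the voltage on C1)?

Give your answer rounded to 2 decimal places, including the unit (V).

Initial: C1(4μF, Q=6μC, V=1.50V), C2(5μF, Q=17μC, V=3.40V), C3(1μF, Q=11μC, V=11.00V)
Op 1: CLOSE 3-1: Q_total=17.00, C_total=5.00, V=3.40; Q3=3.40, Q1=13.60; dissipated=36.100

Answer: 3.40 V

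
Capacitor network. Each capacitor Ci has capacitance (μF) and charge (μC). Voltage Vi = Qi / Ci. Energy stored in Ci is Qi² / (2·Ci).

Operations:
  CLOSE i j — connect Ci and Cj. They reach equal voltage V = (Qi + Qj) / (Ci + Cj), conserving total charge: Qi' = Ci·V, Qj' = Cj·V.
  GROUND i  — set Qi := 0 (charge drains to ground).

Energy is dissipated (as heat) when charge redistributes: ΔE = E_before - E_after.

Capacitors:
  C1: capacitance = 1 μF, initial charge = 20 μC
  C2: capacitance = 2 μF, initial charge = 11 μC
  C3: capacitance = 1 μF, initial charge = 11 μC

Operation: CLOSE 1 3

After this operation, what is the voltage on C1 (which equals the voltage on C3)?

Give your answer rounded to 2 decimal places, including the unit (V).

Answer: 15.50 V

Derivation:
Initial: C1(1μF, Q=20μC, V=20.00V), C2(2μF, Q=11μC, V=5.50V), C3(1μF, Q=11μC, V=11.00V)
Op 1: CLOSE 1-3: Q_total=31.00, C_total=2.00, V=15.50; Q1=15.50, Q3=15.50; dissipated=20.250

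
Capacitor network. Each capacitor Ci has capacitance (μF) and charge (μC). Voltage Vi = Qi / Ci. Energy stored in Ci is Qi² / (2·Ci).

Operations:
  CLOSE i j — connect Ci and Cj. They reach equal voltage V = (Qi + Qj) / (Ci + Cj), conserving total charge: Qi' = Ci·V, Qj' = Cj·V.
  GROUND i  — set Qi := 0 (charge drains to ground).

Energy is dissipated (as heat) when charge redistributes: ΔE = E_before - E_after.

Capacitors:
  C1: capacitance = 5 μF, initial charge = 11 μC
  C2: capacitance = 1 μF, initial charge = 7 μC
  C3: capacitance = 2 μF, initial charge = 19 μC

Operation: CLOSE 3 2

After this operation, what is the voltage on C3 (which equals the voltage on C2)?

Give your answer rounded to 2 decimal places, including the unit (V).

Answer: 8.67 V

Derivation:
Initial: C1(5μF, Q=11μC, V=2.20V), C2(1μF, Q=7μC, V=7.00V), C3(2μF, Q=19μC, V=9.50V)
Op 1: CLOSE 3-2: Q_total=26.00, C_total=3.00, V=8.67; Q3=17.33, Q2=8.67; dissipated=2.083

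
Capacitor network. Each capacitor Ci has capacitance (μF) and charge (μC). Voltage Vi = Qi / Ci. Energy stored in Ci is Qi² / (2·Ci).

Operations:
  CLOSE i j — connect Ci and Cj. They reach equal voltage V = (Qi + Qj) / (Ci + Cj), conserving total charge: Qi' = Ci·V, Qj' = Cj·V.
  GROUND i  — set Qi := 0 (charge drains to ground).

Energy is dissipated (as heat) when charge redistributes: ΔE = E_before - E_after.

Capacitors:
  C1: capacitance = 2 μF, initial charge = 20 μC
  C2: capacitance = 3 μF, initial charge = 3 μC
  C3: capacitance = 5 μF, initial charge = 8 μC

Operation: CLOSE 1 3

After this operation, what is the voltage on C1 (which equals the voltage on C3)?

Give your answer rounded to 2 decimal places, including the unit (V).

Initial: C1(2μF, Q=20μC, V=10.00V), C2(3μF, Q=3μC, V=1.00V), C3(5μF, Q=8μC, V=1.60V)
Op 1: CLOSE 1-3: Q_total=28.00, C_total=7.00, V=4.00; Q1=8.00, Q3=20.00; dissipated=50.400

Answer: 4.00 V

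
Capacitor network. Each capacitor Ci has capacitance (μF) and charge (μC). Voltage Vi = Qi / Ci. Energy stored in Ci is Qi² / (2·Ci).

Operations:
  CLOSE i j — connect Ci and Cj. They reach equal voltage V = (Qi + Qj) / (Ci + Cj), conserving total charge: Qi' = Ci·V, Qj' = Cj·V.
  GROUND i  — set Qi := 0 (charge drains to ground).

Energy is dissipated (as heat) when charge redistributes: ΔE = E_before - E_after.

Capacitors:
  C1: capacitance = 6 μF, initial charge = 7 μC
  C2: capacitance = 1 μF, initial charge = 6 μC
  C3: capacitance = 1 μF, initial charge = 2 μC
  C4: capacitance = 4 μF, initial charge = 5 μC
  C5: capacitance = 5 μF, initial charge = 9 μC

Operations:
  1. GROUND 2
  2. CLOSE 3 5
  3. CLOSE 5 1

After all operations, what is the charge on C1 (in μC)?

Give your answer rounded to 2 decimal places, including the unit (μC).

Initial: C1(6μF, Q=7μC, V=1.17V), C2(1μF, Q=6μC, V=6.00V), C3(1μF, Q=2μC, V=2.00V), C4(4μF, Q=5μC, V=1.25V), C5(5μF, Q=9μC, V=1.80V)
Op 1: GROUND 2: Q2=0; energy lost=18.000
Op 2: CLOSE 3-5: Q_total=11.00, C_total=6.00, V=1.83; Q3=1.83, Q5=9.17; dissipated=0.017
Op 3: CLOSE 5-1: Q_total=16.17, C_total=11.00, V=1.47; Q5=7.35, Q1=8.82; dissipated=0.606
Final charges: Q1=8.82, Q2=0.00, Q3=1.83, Q4=5.00, Q5=7.35

Answer: 8.82 μC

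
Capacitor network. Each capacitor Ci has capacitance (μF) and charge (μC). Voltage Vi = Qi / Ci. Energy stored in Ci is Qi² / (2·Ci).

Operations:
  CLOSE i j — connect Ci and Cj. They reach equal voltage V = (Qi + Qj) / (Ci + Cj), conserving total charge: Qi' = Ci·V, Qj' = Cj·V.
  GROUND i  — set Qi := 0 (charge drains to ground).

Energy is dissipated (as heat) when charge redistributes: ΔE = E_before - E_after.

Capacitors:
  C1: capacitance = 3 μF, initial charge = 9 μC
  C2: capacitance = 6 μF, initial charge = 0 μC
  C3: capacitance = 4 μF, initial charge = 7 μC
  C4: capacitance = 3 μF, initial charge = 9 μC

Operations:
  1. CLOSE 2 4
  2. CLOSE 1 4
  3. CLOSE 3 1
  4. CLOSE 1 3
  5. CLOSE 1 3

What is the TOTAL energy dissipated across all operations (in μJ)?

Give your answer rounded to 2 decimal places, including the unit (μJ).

Initial: C1(3μF, Q=9μC, V=3.00V), C2(6μF, Q=0μC, V=0.00V), C3(4μF, Q=7μC, V=1.75V), C4(3μF, Q=9μC, V=3.00V)
Op 1: CLOSE 2-4: Q_total=9.00, C_total=9.00, V=1.00; Q2=6.00, Q4=3.00; dissipated=9.000
Op 2: CLOSE 1-4: Q_total=12.00, C_total=6.00, V=2.00; Q1=6.00, Q4=6.00; dissipated=3.000
Op 3: CLOSE 3-1: Q_total=13.00, C_total=7.00, V=1.86; Q3=7.43, Q1=5.57; dissipated=0.054
Op 4: CLOSE 1-3: Q_total=13.00, C_total=7.00, V=1.86; Q1=5.57, Q3=7.43; dissipated=0.000
Op 5: CLOSE 1-3: Q_total=13.00, C_total=7.00, V=1.86; Q1=5.57, Q3=7.43; dissipated=0.000
Total dissipated: 12.054 μJ

Answer: 12.05 μJ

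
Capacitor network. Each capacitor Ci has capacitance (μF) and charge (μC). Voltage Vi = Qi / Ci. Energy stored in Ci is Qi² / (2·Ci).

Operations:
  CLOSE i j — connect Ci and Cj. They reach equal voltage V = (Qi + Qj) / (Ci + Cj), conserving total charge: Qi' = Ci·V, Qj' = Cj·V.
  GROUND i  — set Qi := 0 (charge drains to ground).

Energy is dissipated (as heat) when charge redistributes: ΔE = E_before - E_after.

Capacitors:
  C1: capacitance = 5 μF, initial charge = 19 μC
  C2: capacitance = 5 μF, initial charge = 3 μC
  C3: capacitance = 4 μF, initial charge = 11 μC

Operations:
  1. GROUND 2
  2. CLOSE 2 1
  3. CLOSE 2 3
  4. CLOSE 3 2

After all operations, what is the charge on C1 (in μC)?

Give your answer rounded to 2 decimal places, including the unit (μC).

Initial: C1(5μF, Q=19μC, V=3.80V), C2(5μF, Q=3μC, V=0.60V), C3(4μF, Q=11μC, V=2.75V)
Op 1: GROUND 2: Q2=0; energy lost=0.900
Op 2: CLOSE 2-1: Q_total=19.00, C_total=10.00, V=1.90; Q2=9.50, Q1=9.50; dissipated=18.050
Op 3: CLOSE 2-3: Q_total=20.50, C_total=9.00, V=2.28; Q2=11.39, Q3=9.11; dissipated=0.803
Op 4: CLOSE 3-2: Q_total=20.50, C_total=9.00, V=2.28; Q3=9.11, Q2=11.39; dissipated=0.000
Final charges: Q1=9.50, Q2=11.39, Q3=9.11

Answer: 9.50 μC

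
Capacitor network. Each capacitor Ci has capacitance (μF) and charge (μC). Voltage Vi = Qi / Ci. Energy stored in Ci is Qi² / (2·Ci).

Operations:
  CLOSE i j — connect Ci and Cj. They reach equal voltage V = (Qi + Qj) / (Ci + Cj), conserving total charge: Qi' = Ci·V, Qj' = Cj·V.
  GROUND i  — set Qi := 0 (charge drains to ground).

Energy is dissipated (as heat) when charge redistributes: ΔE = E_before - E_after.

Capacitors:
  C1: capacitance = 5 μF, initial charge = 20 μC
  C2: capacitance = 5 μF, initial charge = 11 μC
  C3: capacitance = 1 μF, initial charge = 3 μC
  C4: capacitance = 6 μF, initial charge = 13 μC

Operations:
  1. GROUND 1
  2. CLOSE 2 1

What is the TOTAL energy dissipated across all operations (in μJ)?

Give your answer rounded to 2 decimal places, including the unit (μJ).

Initial: C1(5μF, Q=20μC, V=4.00V), C2(5μF, Q=11μC, V=2.20V), C3(1μF, Q=3μC, V=3.00V), C4(6μF, Q=13μC, V=2.17V)
Op 1: GROUND 1: Q1=0; energy lost=40.000
Op 2: CLOSE 2-1: Q_total=11.00, C_total=10.00, V=1.10; Q2=5.50, Q1=5.50; dissipated=6.050
Total dissipated: 46.050 μJ

Answer: 46.05 μJ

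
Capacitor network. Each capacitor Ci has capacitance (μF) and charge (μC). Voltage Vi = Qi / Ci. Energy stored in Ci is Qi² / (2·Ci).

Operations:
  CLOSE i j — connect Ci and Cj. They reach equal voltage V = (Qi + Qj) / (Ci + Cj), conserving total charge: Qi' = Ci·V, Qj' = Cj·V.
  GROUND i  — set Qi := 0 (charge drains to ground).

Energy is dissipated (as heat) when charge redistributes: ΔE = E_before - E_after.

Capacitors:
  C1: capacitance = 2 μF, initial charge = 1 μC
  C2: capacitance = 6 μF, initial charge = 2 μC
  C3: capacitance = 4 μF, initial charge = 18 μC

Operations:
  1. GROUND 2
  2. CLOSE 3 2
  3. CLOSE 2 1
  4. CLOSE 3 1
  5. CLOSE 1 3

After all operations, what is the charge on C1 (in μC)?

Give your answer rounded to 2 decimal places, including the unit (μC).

Initial: C1(2μF, Q=1μC, V=0.50V), C2(6μF, Q=2μC, V=0.33V), C3(4μF, Q=18μC, V=4.50V)
Op 1: GROUND 2: Q2=0; energy lost=0.333
Op 2: CLOSE 3-2: Q_total=18.00, C_total=10.00, V=1.80; Q3=7.20, Q2=10.80; dissipated=24.300
Op 3: CLOSE 2-1: Q_total=11.80, C_total=8.00, V=1.48; Q2=8.85, Q1=2.95; dissipated=1.268
Op 4: CLOSE 3-1: Q_total=10.15, C_total=6.00, V=1.69; Q3=6.77, Q1=3.38; dissipated=0.070
Op 5: CLOSE 1-3: Q_total=10.15, C_total=6.00, V=1.69; Q1=3.38, Q3=6.77; dissipated=0.000
Final charges: Q1=3.38, Q2=8.85, Q3=6.77

Answer: 3.38 μC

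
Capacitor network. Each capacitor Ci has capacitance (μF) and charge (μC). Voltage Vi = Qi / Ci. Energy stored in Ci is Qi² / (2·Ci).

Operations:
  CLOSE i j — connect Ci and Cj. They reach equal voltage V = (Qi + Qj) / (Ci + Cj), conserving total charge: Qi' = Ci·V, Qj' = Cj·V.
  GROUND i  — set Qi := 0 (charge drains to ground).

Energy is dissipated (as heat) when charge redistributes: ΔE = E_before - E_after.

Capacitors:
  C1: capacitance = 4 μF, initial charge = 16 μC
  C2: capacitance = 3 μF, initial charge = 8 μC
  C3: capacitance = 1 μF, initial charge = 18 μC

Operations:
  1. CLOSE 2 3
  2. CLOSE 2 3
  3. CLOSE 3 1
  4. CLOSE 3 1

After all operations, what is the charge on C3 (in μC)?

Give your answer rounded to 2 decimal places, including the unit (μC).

Initial: C1(4μF, Q=16μC, V=4.00V), C2(3μF, Q=8μC, V=2.67V), C3(1μF, Q=18μC, V=18.00V)
Op 1: CLOSE 2-3: Q_total=26.00, C_total=4.00, V=6.50; Q2=19.50, Q3=6.50; dissipated=88.167
Op 2: CLOSE 2-3: Q_total=26.00, C_total=4.00, V=6.50; Q2=19.50, Q3=6.50; dissipated=0.000
Op 3: CLOSE 3-1: Q_total=22.50, C_total=5.00, V=4.50; Q3=4.50, Q1=18.00; dissipated=2.500
Op 4: CLOSE 3-1: Q_total=22.50, C_total=5.00, V=4.50; Q3=4.50, Q1=18.00; dissipated=0.000
Final charges: Q1=18.00, Q2=19.50, Q3=4.50

Answer: 4.50 μC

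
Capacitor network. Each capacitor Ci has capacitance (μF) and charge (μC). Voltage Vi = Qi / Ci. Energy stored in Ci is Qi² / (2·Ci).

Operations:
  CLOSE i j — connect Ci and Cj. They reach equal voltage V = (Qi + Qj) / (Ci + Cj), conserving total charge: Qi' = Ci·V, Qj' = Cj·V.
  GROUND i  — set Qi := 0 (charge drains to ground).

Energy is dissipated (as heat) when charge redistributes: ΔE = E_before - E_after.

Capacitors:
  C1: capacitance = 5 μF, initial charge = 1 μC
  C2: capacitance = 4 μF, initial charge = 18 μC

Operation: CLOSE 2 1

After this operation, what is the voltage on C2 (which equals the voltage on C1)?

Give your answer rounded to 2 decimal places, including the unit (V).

Initial: C1(5μF, Q=1μC, V=0.20V), C2(4μF, Q=18μC, V=4.50V)
Op 1: CLOSE 2-1: Q_total=19.00, C_total=9.00, V=2.11; Q2=8.44, Q1=10.56; dissipated=20.544

Answer: 2.11 V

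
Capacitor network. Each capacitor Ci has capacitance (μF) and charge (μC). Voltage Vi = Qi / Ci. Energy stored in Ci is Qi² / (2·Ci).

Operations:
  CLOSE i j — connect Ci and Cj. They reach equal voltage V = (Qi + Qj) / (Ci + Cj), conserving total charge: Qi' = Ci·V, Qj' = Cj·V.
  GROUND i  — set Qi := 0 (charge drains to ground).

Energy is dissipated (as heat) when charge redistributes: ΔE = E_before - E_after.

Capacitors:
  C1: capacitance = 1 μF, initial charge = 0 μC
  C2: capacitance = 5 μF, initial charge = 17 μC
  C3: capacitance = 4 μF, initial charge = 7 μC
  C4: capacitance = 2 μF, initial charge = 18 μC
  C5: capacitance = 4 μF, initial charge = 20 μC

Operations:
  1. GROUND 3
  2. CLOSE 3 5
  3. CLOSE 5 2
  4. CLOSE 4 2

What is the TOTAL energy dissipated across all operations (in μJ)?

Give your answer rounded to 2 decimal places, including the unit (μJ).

Answer: 57.74 μJ

Derivation:
Initial: C1(1μF, Q=0μC, V=0.00V), C2(5μF, Q=17μC, V=3.40V), C3(4μF, Q=7μC, V=1.75V), C4(2μF, Q=18μC, V=9.00V), C5(4μF, Q=20μC, V=5.00V)
Op 1: GROUND 3: Q3=0; energy lost=6.125
Op 2: CLOSE 3-5: Q_total=20.00, C_total=8.00, V=2.50; Q3=10.00, Q5=10.00; dissipated=25.000
Op 3: CLOSE 5-2: Q_total=27.00, C_total=9.00, V=3.00; Q5=12.00, Q2=15.00; dissipated=0.900
Op 4: CLOSE 4-2: Q_total=33.00, C_total=7.00, V=4.71; Q4=9.43, Q2=23.57; dissipated=25.714
Total dissipated: 57.739 μJ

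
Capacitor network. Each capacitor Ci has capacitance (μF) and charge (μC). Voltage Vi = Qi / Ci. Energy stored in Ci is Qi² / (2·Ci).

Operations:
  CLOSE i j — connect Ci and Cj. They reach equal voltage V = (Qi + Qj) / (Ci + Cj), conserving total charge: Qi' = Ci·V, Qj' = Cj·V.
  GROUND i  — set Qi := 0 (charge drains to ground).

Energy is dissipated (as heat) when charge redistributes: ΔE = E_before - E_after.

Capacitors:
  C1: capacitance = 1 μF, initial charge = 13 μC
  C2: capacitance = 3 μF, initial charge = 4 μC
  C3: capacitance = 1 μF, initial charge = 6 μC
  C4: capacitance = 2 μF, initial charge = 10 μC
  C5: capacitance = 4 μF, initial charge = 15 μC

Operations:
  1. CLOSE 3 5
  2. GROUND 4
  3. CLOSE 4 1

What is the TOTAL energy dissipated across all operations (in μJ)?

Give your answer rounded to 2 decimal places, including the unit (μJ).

Answer: 83.36 μJ

Derivation:
Initial: C1(1μF, Q=13μC, V=13.00V), C2(3μF, Q=4μC, V=1.33V), C3(1μF, Q=6μC, V=6.00V), C4(2μF, Q=10μC, V=5.00V), C5(4μF, Q=15μC, V=3.75V)
Op 1: CLOSE 3-5: Q_total=21.00, C_total=5.00, V=4.20; Q3=4.20, Q5=16.80; dissipated=2.025
Op 2: GROUND 4: Q4=0; energy lost=25.000
Op 3: CLOSE 4-1: Q_total=13.00, C_total=3.00, V=4.33; Q4=8.67, Q1=4.33; dissipated=56.333
Total dissipated: 83.358 μJ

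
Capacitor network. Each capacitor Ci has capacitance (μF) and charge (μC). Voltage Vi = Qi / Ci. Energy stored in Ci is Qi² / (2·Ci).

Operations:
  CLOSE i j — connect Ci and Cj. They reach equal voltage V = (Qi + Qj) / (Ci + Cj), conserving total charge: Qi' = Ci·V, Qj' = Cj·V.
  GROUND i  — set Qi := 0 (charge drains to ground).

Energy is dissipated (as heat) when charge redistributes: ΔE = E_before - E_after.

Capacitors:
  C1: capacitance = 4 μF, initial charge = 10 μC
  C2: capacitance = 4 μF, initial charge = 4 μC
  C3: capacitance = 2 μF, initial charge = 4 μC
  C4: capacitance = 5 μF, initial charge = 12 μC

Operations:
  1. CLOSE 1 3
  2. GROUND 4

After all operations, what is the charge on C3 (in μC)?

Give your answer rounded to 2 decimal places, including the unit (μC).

Initial: C1(4μF, Q=10μC, V=2.50V), C2(4μF, Q=4μC, V=1.00V), C3(2μF, Q=4μC, V=2.00V), C4(5μF, Q=12μC, V=2.40V)
Op 1: CLOSE 1-3: Q_total=14.00, C_total=6.00, V=2.33; Q1=9.33, Q3=4.67; dissipated=0.167
Op 2: GROUND 4: Q4=0; energy lost=14.400
Final charges: Q1=9.33, Q2=4.00, Q3=4.67, Q4=0.00

Answer: 4.67 μC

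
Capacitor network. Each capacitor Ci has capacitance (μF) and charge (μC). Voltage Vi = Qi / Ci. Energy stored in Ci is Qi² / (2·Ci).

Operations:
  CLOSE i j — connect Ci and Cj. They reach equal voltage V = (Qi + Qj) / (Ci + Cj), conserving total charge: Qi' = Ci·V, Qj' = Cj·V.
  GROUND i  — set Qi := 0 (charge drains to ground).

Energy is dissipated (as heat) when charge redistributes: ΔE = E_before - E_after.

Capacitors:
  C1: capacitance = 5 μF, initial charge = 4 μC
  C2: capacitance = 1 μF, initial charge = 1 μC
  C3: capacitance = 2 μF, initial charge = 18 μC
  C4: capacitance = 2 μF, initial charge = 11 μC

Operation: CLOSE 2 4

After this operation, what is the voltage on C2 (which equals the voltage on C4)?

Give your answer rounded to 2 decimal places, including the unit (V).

Initial: C1(5μF, Q=4μC, V=0.80V), C2(1μF, Q=1μC, V=1.00V), C3(2μF, Q=18μC, V=9.00V), C4(2μF, Q=11μC, V=5.50V)
Op 1: CLOSE 2-4: Q_total=12.00, C_total=3.00, V=4.00; Q2=4.00, Q4=8.00; dissipated=6.750

Answer: 4.00 V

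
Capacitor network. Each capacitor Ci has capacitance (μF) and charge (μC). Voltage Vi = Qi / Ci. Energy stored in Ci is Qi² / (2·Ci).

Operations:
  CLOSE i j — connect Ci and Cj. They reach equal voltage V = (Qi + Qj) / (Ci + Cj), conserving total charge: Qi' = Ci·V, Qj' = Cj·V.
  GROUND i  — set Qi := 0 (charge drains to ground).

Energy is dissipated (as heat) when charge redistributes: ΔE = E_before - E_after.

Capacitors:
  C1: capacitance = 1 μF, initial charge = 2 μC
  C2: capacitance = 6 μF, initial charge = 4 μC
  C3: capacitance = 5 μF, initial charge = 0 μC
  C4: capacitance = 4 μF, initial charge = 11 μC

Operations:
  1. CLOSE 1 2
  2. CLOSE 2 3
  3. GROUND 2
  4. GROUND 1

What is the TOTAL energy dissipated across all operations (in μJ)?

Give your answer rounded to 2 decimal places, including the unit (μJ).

Initial: C1(1μF, Q=2μC, V=2.00V), C2(6μF, Q=4μC, V=0.67V), C3(5μF, Q=0μC, V=0.00V), C4(4μF, Q=11μC, V=2.75V)
Op 1: CLOSE 1-2: Q_total=6.00, C_total=7.00, V=0.86; Q1=0.86, Q2=5.14; dissipated=0.762
Op 2: CLOSE 2-3: Q_total=5.14, C_total=11.00, V=0.47; Q2=2.81, Q3=2.34; dissipated=1.002
Op 3: GROUND 2: Q2=0; energy lost=0.656
Op 4: GROUND 1: Q1=0; energy lost=0.367
Total dissipated: 2.787 μJ

Answer: 2.79 μJ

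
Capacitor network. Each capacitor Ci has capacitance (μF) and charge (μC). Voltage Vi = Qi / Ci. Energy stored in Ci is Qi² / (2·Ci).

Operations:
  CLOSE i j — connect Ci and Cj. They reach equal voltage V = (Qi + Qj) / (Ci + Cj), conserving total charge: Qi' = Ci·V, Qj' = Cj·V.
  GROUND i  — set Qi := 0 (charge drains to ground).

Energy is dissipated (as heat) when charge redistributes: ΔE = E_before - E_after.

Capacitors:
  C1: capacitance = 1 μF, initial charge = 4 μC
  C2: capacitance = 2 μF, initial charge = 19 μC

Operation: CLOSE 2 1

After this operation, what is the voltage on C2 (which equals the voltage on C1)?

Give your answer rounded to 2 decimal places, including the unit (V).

Answer: 7.67 V

Derivation:
Initial: C1(1μF, Q=4μC, V=4.00V), C2(2μF, Q=19μC, V=9.50V)
Op 1: CLOSE 2-1: Q_total=23.00, C_total=3.00, V=7.67; Q2=15.33, Q1=7.67; dissipated=10.083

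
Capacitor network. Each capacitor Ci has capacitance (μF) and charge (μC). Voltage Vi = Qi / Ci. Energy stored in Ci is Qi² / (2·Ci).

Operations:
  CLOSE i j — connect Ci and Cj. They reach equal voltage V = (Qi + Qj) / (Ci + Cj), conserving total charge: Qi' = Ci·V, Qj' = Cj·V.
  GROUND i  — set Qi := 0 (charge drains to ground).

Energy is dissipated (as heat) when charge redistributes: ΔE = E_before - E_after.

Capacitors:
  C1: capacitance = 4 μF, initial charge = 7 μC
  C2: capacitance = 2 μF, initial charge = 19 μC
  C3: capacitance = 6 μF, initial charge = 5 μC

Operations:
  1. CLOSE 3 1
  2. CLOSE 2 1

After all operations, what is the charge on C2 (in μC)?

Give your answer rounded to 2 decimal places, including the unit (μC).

Answer: 7.93 μC

Derivation:
Initial: C1(4μF, Q=7μC, V=1.75V), C2(2μF, Q=19μC, V=9.50V), C3(6μF, Q=5μC, V=0.83V)
Op 1: CLOSE 3-1: Q_total=12.00, C_total=10.00, V=1.20; Q3=7.20, Q1=4.80; dissipated=1.008
Op 2: CLOSE 2-1: Q_total=23.80, C_total=6.00, V=3.97; Q2=7.93, Q1=15.87; dissipated=45.927
Final charges: Q1=15.87, Q2=7.93, Q3=7.20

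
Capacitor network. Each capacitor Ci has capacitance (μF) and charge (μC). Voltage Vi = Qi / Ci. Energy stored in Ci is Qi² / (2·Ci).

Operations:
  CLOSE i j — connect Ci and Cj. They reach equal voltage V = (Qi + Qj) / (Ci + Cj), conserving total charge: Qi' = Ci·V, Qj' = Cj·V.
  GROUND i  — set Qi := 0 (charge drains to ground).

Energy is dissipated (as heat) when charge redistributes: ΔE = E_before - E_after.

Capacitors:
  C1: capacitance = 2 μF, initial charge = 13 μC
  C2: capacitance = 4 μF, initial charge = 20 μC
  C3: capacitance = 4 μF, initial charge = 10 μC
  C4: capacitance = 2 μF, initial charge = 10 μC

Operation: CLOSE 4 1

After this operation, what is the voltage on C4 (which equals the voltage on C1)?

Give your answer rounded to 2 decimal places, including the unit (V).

Initial: C1(2μF, Q=13μC, V=6.50V), C2(4μF, Q=20μC, V=5.00V), C3(4μF, Q=10μC, V=2.50V), C4(2μF, Q=10μC, V=5.00V)
Op 1: CLOSE 4-1: Q_total=23.00, C_total=4.00, V=5.75; Q4=11.50, Q1=11.50; dissipated=1.125

Answer: 5.75 V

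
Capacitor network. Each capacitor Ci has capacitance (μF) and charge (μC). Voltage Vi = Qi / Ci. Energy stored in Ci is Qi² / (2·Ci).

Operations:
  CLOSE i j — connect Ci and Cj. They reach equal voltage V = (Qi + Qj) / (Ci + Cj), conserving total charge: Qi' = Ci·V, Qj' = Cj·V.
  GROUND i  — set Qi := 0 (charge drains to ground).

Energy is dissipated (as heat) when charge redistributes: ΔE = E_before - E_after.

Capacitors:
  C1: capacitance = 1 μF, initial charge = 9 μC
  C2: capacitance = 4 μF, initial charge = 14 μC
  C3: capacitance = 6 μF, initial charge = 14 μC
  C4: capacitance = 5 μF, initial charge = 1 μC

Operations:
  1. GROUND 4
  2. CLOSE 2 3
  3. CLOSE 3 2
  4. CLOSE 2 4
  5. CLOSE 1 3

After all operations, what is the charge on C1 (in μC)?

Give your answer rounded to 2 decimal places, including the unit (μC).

Answer: 3.69 μC

Derivation:
Initial: C1(1μF, Q=9μC, V=9.00V), C2(4μF, Q=14μC, V=3.50V), C3(6μF, Q=14μC, V=2.33V), C4(5μF, Q=1μC, V=0.20V)
Op 1: GROUND 4: Q4=0; energy lost=0.100
Op 2: CLOSE 2-3: Q_total=28.00, C_total=10.00, V=2.80; Q2=11.20, Q3=16.80; dissipated=1.633
Op 3: CLOSE 3-2: Q_total=28.00, C_total=10.00, V=2.80; Q3=16.80, Q2=11.20; dissipated=0.000
Op 4: CLOSE 2-4: Q_total=11.20, C_total=9.00, V=1.24; Q2=4.98, Q4=6.22; dissipated=8.711
Op 5: CLOSE 1-3: Q_total=25.80, C_total=7.00, V=3.69; Q1=3.69, Q3=22.11; dissipated=16.474
Final charges: Q1=3.69, Q2=4.98, Q3=22.11, Q4=6.22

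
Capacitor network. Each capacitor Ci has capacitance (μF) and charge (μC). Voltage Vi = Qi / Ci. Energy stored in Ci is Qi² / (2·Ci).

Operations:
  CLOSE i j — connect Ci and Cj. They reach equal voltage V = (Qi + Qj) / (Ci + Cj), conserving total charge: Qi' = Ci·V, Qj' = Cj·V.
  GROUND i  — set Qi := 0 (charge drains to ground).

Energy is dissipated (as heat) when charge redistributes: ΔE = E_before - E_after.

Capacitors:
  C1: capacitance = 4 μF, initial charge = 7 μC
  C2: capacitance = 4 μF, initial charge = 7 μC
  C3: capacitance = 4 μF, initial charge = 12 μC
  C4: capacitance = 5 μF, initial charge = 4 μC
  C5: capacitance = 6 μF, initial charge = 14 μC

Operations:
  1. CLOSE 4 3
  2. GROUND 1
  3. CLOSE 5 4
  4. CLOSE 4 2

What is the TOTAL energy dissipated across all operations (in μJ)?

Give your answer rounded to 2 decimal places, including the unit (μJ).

Initial: C1(4μF, Q=7μC, V=1.75V), C2(4μF, Q=7μC, V=1.75V), C3(4μF, Q=12μC, V=3.00V), C4(5μF, Q=4μC, V=0.80V), C5(6μF, Q=14μC, V=2.33V)
Op 1: CLOSE 4-3: Q_total=16.00, C_total=9.00, V=1.78; Q4=8.89, Q3=7.11; dissipated=5.378
Op 2: GROUND 1: Q1=0; energy lost=6.125
Op 3: CLOSE 5-4: Q_total=22.89, C_total=11.00, V=2.08; Q5=12.48, Q4=10.40; dissipated=0.421
Op 4: CLOSE 4-2: Q_total=17.40, C_total=9.00, V=1.93; Q4=9.67, Q2=7.74; dissipated=0.122
Total dissipated: 12.045 μJ

Answer: 12.05 μJ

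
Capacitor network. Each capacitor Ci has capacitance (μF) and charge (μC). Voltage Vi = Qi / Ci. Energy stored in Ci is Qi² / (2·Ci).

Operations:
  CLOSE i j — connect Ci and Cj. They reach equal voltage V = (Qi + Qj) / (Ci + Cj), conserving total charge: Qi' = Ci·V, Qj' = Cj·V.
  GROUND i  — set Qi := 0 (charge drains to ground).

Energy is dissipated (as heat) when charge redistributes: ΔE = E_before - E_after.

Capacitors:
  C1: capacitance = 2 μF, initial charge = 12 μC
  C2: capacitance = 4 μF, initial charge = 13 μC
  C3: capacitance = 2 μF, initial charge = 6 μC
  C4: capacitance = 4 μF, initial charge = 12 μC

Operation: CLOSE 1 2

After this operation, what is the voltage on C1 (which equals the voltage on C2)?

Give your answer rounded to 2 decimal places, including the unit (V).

Answer: 4.17 V

Derivation:
Initial: C1(2μF, Q=12μC, V=6.00V), C2(4μF, Q=13μC, V=3.25V), C3(2μF, Q=6μC, V=3.00V), C4(4μF, Q=12μC, V=3.00V)
Op 1: CLOSE 1-2: Q_total=25.00, C_total=6.00, V=4.17; Q1=8.33, Q2=16.67; dissipated=5.042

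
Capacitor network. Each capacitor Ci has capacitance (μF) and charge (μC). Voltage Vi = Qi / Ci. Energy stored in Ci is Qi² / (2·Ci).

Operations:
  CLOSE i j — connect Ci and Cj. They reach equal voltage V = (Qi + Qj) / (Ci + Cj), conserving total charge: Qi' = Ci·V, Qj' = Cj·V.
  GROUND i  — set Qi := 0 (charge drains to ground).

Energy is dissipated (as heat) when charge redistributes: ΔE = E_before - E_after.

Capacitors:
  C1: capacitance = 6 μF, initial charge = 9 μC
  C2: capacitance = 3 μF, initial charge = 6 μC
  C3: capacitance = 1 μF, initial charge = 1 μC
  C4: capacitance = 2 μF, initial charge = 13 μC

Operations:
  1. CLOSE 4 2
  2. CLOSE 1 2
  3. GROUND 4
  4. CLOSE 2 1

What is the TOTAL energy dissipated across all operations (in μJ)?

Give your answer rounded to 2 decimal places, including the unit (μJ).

Initial: C1(6μF, Q=9μC, V=1.50V), C2(3μF, Q=6μC, V=2.00V), C3(1μF, Q=1μC, V=1.00V), C4(2μF, Q=13μC, V=6.50V)
Op 1: CLOSE 4-2: Q_total=19.00, C_total=5.00, V=3.80; Q4=7.60, Q2=11.40; dissipated=12.150
Op 2: CLOSE 1-2: Q_total=20.40, C_total=9.00, V=2.27; Q1=13.60, Q2=6.80; dissipated=5.290
Op 3: GROUND 4: Q4=0; energy lost=14.440
Op 4: CLOSE 2-1: Q_total=20.40, C_total=9.00, V=2.27; Q2=6.80, Q1=13.60; dissipated=0.000
Total dissipated: 31.880 μJ

Answer: 31.88 μJ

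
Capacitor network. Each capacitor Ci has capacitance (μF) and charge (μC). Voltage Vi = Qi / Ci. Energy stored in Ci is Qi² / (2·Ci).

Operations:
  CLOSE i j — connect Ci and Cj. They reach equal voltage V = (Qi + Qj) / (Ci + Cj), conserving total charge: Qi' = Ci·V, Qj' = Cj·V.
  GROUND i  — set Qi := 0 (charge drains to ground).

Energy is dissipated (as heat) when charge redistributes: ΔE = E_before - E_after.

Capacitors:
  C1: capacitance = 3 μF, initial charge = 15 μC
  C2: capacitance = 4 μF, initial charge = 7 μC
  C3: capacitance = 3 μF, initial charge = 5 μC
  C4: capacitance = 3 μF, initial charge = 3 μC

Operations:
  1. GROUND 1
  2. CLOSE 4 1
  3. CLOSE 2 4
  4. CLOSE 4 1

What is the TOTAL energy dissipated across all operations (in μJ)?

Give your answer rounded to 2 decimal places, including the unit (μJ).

Initial: C1(3μF, Q=15μC, V=5.00V), C2(4μF, Q=7μC, V=1.75V), C3(3μF, Q=5μC, V=1.67V), C4(3μF, Q=3μC, V=1.00V)
Op 1: GROUND 1: Q1=0; energy lost=37.500
Op 2: CLOSE 4-1: Q_total=3.00, C_total=6.00, V=0.50; Q4=1.50, Q1=1.50; dissipated=0.750
Op 3: CLOSE 2-4: Q_total=8.50, C_total=7.00, V=1.21; Q2=4.86, Q4=3.64; dissipated=1.339
Op 4: CLOSE 4-1: Q_total=5.14, C_total=6.00, V=0.86; Q4=2.57, Q1=2.57; dissipated=0.383
Total dissipated: 39.972 μJ

Answer: 39.97 μJ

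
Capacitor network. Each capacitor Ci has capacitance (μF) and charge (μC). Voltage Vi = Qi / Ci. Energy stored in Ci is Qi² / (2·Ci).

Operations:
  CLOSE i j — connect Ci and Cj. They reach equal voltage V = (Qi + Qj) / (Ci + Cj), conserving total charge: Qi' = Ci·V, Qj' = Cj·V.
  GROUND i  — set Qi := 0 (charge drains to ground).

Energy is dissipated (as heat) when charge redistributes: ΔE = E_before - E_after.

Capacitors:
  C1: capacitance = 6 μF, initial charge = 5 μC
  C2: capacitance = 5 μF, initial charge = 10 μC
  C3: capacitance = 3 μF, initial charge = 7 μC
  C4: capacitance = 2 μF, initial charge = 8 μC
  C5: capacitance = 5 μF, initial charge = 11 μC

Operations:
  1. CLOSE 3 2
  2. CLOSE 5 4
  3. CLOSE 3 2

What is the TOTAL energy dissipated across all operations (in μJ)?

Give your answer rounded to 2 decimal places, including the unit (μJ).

Answer: 2.42 μJ

Derivation:
Initial: C1(6μF, Q=5μC, V=0.83V), C2(5μF, Q=10μC, V=2.00V), C3(3μF, Q=7μC, V=2.33V), C4(2μF, Q=8μC, V=4.00V), C5(5μF, Q=11μC, V=2.20V)
Op 1: CLOSE 3-2: Q_total=17.00, C_total=8.00, V=2.12; Q3=6.38, Q2=10.62; dissipated=0.104
Op 2: CLOSE 5-4: Q_total=19.00, C_total=7.00, V=2.71; Q5=13.57, Q4=5.43; dissipated=2.314
Op 3: CLOSE 3-2: Q_total=17.00, C_total=8.00, V=2.12; Q3=6.38, Q2=10.62; dissipated=0.000
Total dissipated: 2.418 μJ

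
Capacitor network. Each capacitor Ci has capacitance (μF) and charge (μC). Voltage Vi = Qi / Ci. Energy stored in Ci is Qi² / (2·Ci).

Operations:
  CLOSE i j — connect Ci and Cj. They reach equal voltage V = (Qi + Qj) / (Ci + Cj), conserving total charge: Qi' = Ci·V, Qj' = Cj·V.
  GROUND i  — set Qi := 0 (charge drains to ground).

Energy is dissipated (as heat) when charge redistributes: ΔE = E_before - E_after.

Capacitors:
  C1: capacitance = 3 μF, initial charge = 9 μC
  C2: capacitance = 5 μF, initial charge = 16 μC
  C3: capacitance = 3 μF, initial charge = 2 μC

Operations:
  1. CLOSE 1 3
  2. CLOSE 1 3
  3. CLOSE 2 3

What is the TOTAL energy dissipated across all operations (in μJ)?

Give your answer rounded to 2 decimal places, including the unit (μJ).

Initial: C1(3μF, Q=9μC, V=3.00V), C2(5μF, Q=16μC, V=3.20V), C3(3μF, Q=2μC, V=0.67V)
Op 1: CLOSE 1-3: Q_total=11.00, C_total=6.00, V=1.83; Q1=5.50, Q3=5.50; dissipated=4.083
Op 2: CLOSE 1-3: Q_total=11.00, C_total=6.00, V=1.83; Q1=5.50, Q3=5.50; dissipated=0.000
Op 3: CLOSE 2-3: Q_total=21.50, C_total=8.00, V=2.69; Q2=13.44, Q3=8.06; dissipated=1.751
Total dissipated: 5.834 μJ

Answer: 5.83 μJ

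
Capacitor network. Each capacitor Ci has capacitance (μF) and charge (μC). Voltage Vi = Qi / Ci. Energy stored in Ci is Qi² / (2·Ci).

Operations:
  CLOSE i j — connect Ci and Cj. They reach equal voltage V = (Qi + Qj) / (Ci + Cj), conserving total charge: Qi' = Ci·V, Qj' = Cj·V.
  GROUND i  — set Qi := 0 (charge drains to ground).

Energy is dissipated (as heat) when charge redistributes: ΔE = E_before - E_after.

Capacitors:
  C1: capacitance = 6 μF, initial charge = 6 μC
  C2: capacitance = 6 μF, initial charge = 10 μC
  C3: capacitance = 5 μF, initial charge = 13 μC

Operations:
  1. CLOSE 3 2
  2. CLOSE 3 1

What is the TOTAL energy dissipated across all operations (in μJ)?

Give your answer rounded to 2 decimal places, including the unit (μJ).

Initial: C1(6μF, Q=6μC, V=1.00V), C2(6μF, Q=10μC, V=1.67V), C3(5μF, Q=13μC, V=2.60V)
Op 1: CLOSE 3-2: Q_total=23.00, C_total=11.00, V=2.09; Q3=10.45, Q2=12.55; dissipated=1.188
Op 2: CLOSE 3-1: Q_total=16.45, C_total=11.00, V=1.50; Q3=7.48, Q1=8.98; dissipated=1.623
Total dissipated: 2.811 μJ

Answer: 2.81 μJ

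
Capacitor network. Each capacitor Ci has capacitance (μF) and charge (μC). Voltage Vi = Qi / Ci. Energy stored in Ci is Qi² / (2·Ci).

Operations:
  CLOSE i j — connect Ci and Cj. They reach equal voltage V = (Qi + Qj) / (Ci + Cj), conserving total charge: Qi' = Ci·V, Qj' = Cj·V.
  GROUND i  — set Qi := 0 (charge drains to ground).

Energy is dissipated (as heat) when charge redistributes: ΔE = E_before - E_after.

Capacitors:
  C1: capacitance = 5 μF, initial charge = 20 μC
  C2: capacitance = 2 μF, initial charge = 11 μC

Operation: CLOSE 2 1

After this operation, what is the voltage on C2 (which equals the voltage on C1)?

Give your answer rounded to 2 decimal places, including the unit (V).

Answer: 4.43 V

Derivation:
Initial: C1(5μF, Q=20μC, V=4.00V), C2(2μF, Q=11μC, V=5.50V)
Op 1: CLOSE 2-1: Q_total=31.00, C_total=7.00, V=4.43; Q2=8.86, Q1=22.14; dissipated=1.607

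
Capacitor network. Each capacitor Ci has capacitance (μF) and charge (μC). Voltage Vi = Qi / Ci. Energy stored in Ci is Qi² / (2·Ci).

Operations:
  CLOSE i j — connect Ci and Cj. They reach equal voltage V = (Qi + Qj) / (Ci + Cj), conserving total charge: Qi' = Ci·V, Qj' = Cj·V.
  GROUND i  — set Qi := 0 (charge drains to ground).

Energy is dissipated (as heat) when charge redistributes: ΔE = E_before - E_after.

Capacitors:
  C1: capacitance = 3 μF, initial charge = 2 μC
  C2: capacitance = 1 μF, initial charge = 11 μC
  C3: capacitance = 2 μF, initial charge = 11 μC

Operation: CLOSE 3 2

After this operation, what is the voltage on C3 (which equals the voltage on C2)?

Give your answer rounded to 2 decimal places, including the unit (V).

Answer: 7.33 V

Derivation:
Initial: C1(3μF, Q=2μC, V=0.67V), C2(1μF, Q=11μC, V=11.00V), C3(2μF, Q=11μC, V=5.50V)
Op 1: CLOSE 3-2: Q_total=22.00, C_total=3.00, V=7.33; Q3=14.67, Q2=7.33; dissipated=10.083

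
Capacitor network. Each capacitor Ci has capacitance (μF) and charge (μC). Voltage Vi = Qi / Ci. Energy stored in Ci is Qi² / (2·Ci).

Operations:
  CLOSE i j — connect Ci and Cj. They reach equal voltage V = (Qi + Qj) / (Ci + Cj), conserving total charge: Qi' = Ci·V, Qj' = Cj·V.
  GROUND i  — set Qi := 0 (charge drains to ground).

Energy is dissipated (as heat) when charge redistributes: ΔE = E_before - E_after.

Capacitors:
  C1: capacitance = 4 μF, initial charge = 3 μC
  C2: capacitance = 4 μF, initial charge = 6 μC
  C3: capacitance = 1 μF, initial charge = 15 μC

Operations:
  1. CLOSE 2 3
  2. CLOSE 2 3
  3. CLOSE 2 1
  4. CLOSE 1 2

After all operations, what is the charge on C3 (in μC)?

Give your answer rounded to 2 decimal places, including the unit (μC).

Answer: 4.20 μC

Derivation:
Initial: C1(4μF, Q=3μC, V=0.75V), C2(4μF, Q=6μC, V=1.50V), C3(1μF, Q=15μC, V=15.00V)
Op 1: CLOSE 2-3: Q_total=21.00, C_total=5.00, V=4.20; Q2=16.80, Q3=4.20; dissipated=72.900
Op 2: CLOSE 2-3: Q_total=21.00, C_total=5.00, V=4.20; Q2=16.80, Q3=4.20; dissipated=0.000
Op 3: CLOSE 2-1: Q_total=19.80, C_total=8.00, V=2.48; Q2=9.90, Q1=9.90; dissipated=11.902
Op 4: CLOSE 1-2: Q_total=19.80, C_total=8.00, V=2.48; Q1=9.90, Q2=9.90; dissipated=0.000
Final charges: Q1=9.90, Q2=9.90, Q3=4.20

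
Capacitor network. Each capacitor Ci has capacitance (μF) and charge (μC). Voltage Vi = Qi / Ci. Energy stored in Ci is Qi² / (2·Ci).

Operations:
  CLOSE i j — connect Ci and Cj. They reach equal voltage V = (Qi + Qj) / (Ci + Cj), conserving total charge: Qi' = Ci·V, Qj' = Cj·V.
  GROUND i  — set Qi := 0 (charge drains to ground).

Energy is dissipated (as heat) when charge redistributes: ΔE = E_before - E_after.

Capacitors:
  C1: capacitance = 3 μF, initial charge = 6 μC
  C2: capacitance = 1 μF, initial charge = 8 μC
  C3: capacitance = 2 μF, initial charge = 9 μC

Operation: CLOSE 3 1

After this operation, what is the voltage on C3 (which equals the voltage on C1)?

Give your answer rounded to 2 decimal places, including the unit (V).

Answer: 3.00 V

Derivation:
Initial: C1(3μF, Q=6μC, V=2.00V), C2(1μF, Q=8μC, V=8.00V), C3(2μF, Q=9μC, V=4.50V)
Op 1: CLOSE 3-1: Q_total=15.00, C_total=5.00, V=3.00; Q3=6.00, Q1=9.00; dissipated=3.750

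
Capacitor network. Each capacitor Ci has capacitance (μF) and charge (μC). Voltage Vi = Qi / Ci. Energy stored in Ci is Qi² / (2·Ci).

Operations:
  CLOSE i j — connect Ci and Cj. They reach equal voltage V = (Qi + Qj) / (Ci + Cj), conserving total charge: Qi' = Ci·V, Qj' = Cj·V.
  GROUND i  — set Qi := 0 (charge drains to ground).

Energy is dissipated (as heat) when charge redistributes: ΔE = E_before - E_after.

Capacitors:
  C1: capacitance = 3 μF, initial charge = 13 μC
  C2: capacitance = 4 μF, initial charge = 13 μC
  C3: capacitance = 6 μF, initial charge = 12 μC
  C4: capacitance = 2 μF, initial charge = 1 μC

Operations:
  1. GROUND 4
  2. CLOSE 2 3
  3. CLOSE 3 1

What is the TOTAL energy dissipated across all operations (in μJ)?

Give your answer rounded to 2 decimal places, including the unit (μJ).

Initial: C1(3μF, Q=13μC, V=4.33V), C2(4μF, Q=13μC, V=3.25V), C3(6μF, Q=12μC, V=2.00V), C4(2μF, Q=1μC, V=0.50V)
Op 1: GROUND 4: Q4=0; energy lost=0.250
Op 2: CLOSE 2-3: Q_total=25.00, C_total=10.00, V=2.50; Q2=10.00, Q3=15.00; dissipated=1.875
Op 3: CLOSE 3-1: Q_total=28.00, C_total=9.00, V=3.11; Q3=18.67, Q1=9.33; dissipated=3.361
Total dissipated: 5.486 μJ

Answer: 5.49 μJ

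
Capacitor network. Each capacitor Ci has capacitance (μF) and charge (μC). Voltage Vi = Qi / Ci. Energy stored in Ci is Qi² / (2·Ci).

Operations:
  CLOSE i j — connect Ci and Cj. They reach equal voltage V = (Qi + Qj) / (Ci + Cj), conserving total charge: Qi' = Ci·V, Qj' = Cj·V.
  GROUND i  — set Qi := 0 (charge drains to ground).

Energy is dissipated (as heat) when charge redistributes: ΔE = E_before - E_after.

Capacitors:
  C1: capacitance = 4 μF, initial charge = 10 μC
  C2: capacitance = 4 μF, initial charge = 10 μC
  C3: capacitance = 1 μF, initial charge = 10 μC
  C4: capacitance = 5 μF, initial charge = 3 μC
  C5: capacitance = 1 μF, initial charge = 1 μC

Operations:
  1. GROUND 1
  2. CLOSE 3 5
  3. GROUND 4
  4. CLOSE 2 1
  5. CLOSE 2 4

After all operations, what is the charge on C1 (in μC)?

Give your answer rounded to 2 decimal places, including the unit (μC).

Initial: C1(4μF, Q=10μC, V=2.50V), C2(4μF, Q=10μC, V=2.50V), C3(1μF, Q=10μC, V=10.00V), C4(5μF, Q=3μC, V=0.60V), C5(1μF, Q=1μC, V=1.00V)
Op 1: GROUND 1: Q1=0; energy lost=12.500
Op 2: CLOSE 3-5: Q_total=11.00, C_total=2.00, V=5.50; Q3=5.50, Q5=5.50; dissipated=20.250
Op 3: GROUND 4: Q4=0; energy lost=0.900
Op 4: CLOSE 2-1: Q_total=10.00, C_total=8.00, V=1.25; Q2=5.00, Q1=5.00; dissipated=6.250
Op 5: CLOSE 2-4: Q_total=5.00, C_total=9.00, V=0.56; Q2=2.22, Q4=2.78; dissipated=1.736
Final charges: Q1=5.00, Q2=2.22, Q3=5.50, Q4=2.78, Q5=5.50

Answer: 5.00 μC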